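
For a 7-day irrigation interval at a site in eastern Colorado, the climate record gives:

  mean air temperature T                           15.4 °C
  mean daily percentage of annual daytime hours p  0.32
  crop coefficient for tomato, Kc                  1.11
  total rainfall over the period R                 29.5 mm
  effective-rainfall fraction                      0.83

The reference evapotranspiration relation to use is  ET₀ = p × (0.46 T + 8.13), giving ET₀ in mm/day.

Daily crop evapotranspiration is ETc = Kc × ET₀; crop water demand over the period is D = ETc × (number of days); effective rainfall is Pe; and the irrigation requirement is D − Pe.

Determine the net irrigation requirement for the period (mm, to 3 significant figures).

ET₀ = 0.32 × (0.46 × 15.4 + 8.13) = 0.32 × 15.214 = 4.8685 mm/d
ETc = Kc × ET₀ = 1.11 × 4.8685 = 5.4040 mm/d
Crop demand D = ETc × 7 d = 5.4040 × 7 = 37.828 mm
Pe = 0.83 × 29.5 = 24.485 mm
D − Pe = 37.828 − 24.485 = 13.343 mm

13.3 mm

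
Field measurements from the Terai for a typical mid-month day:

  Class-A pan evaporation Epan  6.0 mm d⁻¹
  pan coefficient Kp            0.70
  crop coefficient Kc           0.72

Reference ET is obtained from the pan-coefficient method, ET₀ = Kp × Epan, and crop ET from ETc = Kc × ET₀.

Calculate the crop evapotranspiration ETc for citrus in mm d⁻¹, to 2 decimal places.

3.02 mm d⁻¹

ET₀ = 0.70 × 6.0 = 4.2000 mm/d
ETc = Kc × ET₀ = 0.72 × 4.2000 = 3.0240 mm/d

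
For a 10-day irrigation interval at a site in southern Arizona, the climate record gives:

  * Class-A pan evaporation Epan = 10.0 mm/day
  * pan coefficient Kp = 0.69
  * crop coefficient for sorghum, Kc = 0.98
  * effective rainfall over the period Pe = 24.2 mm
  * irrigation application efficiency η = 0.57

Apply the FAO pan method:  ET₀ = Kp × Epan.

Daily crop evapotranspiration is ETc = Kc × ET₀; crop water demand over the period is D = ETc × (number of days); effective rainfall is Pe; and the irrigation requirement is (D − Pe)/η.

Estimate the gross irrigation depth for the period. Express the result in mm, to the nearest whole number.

76 mm

ET₀ = 0.69 × 10.0 = 6.9000 mm/d
ETc = Kc × ET₀ = 0.98 × 6.9000 = 6.7620 mm/d
Crop demand D = ETc × 10 d = 6.7620 × 10 = 67.620 mm
D − Pe = 67.620 − 24.2 = 43.420 mm
Gross irrigation = 43.420 / 0.57 = 76.175 mm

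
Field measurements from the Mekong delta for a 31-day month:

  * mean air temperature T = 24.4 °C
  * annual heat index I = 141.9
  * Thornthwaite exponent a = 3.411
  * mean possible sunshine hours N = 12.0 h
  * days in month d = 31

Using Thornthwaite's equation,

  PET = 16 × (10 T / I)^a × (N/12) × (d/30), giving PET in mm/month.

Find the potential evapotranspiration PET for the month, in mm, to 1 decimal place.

105.0 mm

10T/I = 10 × 24.4 / 141.9 = 1.7195
(10T/I)^a = 1.7195^3.411 = 6.3527
Uncorrected PET = 16 × 6.3527 = 101.643 mm
Correction = (N/12)(d/30) = (12.0/12)(31/30) = 1.0333
PET = 101.643 × 1.0333 = 105.028 mm/month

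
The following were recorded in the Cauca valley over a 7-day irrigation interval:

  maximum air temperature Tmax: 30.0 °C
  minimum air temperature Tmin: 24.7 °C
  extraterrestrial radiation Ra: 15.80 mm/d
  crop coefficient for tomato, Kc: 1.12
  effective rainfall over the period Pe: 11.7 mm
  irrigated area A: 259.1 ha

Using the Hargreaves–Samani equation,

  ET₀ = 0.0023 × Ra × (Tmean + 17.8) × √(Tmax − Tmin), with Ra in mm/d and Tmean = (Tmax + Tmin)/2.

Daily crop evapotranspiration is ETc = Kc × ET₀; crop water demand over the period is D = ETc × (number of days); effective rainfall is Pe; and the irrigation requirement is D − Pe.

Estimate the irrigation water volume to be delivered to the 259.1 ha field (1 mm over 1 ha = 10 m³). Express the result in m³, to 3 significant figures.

46400 m³

Tmean = (30.0 + 24.7)/2 = 27.35 °C
ET₀ = 0.0023 × 15.80 × (27.35 + 17.8) × √5.3 = 0.0023 × 15.80 × 45.15 × 2.3022 = 3.7773 mm/d
ETc = Kc × ET₀ = 1.12 × 3.7773 = 4.2306 mm/d
Crop demand D = ETc × 7 d = 4.2306 × 7 = 29.614 mm
D − Pe = 29.614 − 11.7 = 17.914 mm
Volume = 17.914 mm × 259.1 ha × 10 = 46415.2 m³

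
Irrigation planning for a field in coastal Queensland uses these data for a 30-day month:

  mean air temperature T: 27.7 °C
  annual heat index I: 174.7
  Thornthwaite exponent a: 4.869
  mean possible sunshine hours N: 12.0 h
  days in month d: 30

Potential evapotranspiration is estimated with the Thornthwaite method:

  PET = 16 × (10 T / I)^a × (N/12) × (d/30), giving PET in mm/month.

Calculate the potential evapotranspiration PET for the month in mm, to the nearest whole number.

10T/I = 10 × 27.7 / 174.7 = 1.5856
(10T/I)^a = 1.5856^4.869 = 9.4350
Uncorrected PET = 16 × 9.4350 = 150.960 mm
Correction = (N/12)(d/30) = (12.0/12)(30/30) = 1.0000
PET = 150.960 × 1.0000 = 150.960 mm/month

151 mm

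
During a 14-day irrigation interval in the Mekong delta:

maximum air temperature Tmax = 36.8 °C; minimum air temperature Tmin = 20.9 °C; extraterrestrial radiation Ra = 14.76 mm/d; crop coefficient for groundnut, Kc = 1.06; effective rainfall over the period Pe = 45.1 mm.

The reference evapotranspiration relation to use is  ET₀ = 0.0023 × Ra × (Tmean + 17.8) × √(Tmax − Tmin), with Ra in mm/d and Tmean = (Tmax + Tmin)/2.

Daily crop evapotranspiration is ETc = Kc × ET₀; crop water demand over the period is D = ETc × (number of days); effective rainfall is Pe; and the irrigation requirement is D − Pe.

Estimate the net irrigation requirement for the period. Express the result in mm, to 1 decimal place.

Tmean = (36.8 + 20.9)/2 = 28.85 °C
ET₀ = 0.0023 × 14.76 × (28.85 + 17.8) × √15.9 = 0.0023 × 14.76 × 46.65 × 3.9875 = 6.3149 mm/d
ETc = Kc × ET₀ = 1.06 × 6.3149 = 6.6938 mm/d
Crop demand D = ETc × 14 d = 6.6938 × 14 = 93.713 mm
D − Pe = 93.713 − 45.1 = 48.613 mm

48.6 mm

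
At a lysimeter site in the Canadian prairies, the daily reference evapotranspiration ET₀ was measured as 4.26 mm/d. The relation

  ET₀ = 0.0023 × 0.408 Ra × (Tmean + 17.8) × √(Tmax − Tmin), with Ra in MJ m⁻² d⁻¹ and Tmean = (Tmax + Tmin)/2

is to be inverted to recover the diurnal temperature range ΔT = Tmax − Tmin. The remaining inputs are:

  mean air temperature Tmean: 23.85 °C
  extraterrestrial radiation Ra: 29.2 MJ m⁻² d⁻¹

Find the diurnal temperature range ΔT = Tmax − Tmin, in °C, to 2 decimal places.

13.93 °C

√ΔT = ET₀ / [0.0023 × 0.408 × Ra × (Tmean+17.8)] = 4.26 / (0.0023 × 11.9136 × 41.65) = 3.7327
ΔT = 3.7327² = 13.933 °C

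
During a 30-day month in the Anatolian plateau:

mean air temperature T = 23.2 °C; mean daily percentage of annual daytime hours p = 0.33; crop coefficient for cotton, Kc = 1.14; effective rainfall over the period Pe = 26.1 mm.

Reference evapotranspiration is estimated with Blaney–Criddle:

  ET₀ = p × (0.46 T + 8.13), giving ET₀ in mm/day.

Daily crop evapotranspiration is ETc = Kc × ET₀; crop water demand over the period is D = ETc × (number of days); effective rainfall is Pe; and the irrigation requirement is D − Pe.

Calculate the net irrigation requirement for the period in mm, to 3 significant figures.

186 mm

ET₀ = 0.33 × (0.46 × 23.2 + 8.13) = 0.33 × 18.802 = 6.2047 mm/d
ETc = Kc × ET₀ = 1.14 × 6.2047 = 7.0734 mm/d
Crop demand D = ETc × 30 d = 7.0734 × 30 = 212.202 mm
D − Pe = 212.202 − 26.1 = 186.102 mm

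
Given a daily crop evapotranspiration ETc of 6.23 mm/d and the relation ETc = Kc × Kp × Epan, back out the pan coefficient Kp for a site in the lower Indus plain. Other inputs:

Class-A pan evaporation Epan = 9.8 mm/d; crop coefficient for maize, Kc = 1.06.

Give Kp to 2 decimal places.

ETc = Kc × Kp × Epan  ⇒  Kp = ETc / (Kc × Epan)
Kp = 6.23 / (1.06 × 9.8) = 6.23 / 10.388 = 0.5997

0.60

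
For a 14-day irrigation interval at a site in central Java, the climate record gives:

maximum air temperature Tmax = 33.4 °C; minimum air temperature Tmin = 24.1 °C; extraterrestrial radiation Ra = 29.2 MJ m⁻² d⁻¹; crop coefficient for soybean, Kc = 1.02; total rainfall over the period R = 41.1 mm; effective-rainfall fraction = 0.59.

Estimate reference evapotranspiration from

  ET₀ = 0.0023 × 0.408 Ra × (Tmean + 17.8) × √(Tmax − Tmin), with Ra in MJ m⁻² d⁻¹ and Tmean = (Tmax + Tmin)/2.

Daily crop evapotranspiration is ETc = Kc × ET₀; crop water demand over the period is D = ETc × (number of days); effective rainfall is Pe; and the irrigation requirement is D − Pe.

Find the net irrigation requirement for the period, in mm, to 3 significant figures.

31.3 mm

Tmean = (33.4 + 24.1)/2 = 28.75 °C
0.408 Ra = 0.408 × 29.2 = 11.9136 mm/d equivalent
ET₀ = 0.0023 × 11.9136 × (28.75 + 17.8) × √9.3 = 0.0023 × 11.9136 × 46.55 × 3.0496 = 3.8899 mm/d
ETc = Kc × ET₀ = 1.02 × 3.8899 = 3.9677 mm/d
Crop demand D = ETc × 14 d = 3.9677 × 14 = 55.548 mm
Pe = 0.59 × 41.1 = 24.249 mm
D − Pe = 55.548 − 24.249 = 31.299 mm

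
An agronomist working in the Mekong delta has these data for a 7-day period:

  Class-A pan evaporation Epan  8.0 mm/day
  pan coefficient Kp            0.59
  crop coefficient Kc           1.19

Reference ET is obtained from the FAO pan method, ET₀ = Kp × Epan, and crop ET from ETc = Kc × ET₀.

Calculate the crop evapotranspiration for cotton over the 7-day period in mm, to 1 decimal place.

39.3 mm

ET₀ = 0.59 × 8.0 = 4.7200 mm/d
ETc = Kc × ET₀ = 1.19 × 4.7200 = 5.6168 mm/d
Over 7 days: 5.6168 × 7 = 39.318 mm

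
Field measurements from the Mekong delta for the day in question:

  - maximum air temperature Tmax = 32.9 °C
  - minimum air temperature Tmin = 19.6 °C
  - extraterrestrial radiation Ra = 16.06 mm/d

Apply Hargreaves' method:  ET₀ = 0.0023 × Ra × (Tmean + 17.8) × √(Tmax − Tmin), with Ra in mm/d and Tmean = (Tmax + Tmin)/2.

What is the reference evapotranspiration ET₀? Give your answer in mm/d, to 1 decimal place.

5.9 mm/d

Tmean = (32.9 + 19.6)/2 = 26.25 °C
ET₀ = 0.0023 × 16.06 × (26.25 + 17.8) × √13.3 = 0.0023 × 16.06 × 44.05 × 3.6469 = 5.9339 mm/d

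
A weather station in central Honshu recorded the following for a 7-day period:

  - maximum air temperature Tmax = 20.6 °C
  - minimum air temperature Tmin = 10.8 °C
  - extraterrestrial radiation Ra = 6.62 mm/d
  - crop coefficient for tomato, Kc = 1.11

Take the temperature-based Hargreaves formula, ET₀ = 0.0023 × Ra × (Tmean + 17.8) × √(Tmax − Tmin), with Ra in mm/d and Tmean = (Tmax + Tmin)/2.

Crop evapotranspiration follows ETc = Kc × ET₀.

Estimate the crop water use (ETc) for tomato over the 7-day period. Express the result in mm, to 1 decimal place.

Tmean = (20.6 + 10.8)/2 = 15.70 °C
ET₀ = 0.0023 × 6.62 × (15.70 + 17.8) × √9.8 = 0.0023 × 6.62 × 33.50 × 3.1305 = 1.5968 mm/d
ETc = Kc × ET₀ = 1.11 × 1.5968 = 1.7724 mm/d
Over 7 days: 1.7724 × 7 = 12.407 mm

12.4 mm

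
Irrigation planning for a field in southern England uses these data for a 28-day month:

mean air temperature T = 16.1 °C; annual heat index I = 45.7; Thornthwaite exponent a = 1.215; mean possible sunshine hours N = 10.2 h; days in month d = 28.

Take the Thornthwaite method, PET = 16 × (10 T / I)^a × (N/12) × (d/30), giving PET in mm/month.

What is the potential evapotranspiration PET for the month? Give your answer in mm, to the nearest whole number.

59 mm

10T/I = 10 × 16.1 / 45.7 = 3.5230
(10T/I)^a = 3.5230^1.215 = 4.6185
Uncorrected PET = 16 × 4.6185 = 73.896 mm
Correction = (N/12)(d/30) = (10.2/12)(28/30) = 0.7933
PET = 73.896 × 0.7933 = 58.622 mm/month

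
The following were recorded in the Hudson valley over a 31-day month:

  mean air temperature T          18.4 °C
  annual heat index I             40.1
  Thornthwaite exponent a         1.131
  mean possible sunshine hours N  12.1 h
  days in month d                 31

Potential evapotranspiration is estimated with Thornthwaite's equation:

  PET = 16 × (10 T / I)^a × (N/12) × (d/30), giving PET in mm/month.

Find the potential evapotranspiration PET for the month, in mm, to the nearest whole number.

10T/I = 10 × 18.4 / 40.1 = 4.5885
(10T/I)^a = 4.5885^1.131 = 5.6021
Uncorrected PET = 16 × 5.6021 = 89.634 mm
Correction = (N/12)(d/30) = (12.1/12)(31/30) = 1.0419
PET = 89.634 × 1.0419 = 93.390 mm/month

93 mm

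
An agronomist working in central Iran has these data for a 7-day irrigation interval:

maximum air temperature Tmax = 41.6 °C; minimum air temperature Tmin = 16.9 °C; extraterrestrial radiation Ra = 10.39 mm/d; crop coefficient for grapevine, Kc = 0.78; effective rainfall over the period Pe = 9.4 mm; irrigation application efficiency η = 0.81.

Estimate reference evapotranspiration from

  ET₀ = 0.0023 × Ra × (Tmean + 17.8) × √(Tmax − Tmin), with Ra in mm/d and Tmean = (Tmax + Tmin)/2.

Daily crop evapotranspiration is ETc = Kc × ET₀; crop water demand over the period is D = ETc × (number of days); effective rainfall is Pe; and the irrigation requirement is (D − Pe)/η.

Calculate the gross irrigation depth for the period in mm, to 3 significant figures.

Tmean = (41.6 + 16.9)/2 = 29.25 °C
ET₀ = 0.0023 × 10.39 × (29.25 + 17.8) × √24.7 = 0.0023 × 10.39 × 47.05 × 4.9699 = 5.5879 mm/d
ETc = Kc × ET₀ = 0.78 × 5.5879 = 4.3586 mm/d
Crop demand D = ETc × 7 d = 4.3586 × 7 = 30.510 mm
D − Pe = 30.510 − 9.4 = 21.110 mm
Gross irrigation = 21.110 / 0.81 = 26.062 mm

26.1 mm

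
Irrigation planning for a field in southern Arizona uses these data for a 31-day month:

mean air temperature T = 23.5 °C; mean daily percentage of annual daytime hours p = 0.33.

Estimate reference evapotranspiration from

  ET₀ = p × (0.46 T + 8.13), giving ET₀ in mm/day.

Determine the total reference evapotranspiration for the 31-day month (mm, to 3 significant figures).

ET₀ = 0.33 × (0.46 × 23.5 + 8.13) = 0.33 × 18.940 = 6.2502 mm/d
Monthly total = 6.2502 × 31 = 193.756 mm

194 mm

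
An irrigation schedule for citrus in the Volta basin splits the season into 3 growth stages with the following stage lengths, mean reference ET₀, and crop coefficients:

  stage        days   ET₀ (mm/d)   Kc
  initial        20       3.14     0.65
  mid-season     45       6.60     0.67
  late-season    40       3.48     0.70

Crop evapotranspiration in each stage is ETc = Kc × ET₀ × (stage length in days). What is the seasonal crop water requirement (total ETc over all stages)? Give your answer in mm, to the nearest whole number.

337 mm

initial: 0.65 × 3.14 × 20 = 40.82 mm
mid-season: 0.67 × 6.60 × 45 = 198.99 mm
late-season: 0.70 × 3.48 × 40 = 97.44 mm
Seasonal total = 337.25 mm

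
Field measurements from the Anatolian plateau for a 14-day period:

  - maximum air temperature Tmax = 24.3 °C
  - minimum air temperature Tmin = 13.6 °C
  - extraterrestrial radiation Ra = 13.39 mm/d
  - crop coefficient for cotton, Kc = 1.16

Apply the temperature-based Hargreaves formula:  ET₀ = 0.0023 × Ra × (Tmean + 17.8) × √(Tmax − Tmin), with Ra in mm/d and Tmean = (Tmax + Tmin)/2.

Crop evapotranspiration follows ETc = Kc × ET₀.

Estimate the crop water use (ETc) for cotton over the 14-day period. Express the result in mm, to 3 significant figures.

60.1 mm

Tmean = (24.3 + 13.6)/2 = 18.95 °C
ET₀ = 0.0023 × 13.39 × (18.95 + 17.8) × √10.7 = 0.0023 × 13.39 × 36.75 × 3.2711 = 3.7022 mm/d
ETc = Kc × ET₀ = 1.16 × 3.7022 = 4.2946 mm/d
Over 14 days: 4.2946 × 14 = 60.124 mm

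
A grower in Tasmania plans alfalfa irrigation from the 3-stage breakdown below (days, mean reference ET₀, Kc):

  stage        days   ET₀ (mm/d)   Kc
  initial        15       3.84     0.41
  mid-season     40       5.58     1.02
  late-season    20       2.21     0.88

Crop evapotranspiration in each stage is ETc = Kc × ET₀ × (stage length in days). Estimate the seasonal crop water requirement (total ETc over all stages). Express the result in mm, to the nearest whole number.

initial: 0.41 × 3.84 × 15 = 23.62 mm
mid-season: 1.02 × 5.58 × 40 = 227.66 mm
late-season: 0.88 × 2.21 × 20 = 38.90 mm
Seasonal total = 290.18 mm

290 mm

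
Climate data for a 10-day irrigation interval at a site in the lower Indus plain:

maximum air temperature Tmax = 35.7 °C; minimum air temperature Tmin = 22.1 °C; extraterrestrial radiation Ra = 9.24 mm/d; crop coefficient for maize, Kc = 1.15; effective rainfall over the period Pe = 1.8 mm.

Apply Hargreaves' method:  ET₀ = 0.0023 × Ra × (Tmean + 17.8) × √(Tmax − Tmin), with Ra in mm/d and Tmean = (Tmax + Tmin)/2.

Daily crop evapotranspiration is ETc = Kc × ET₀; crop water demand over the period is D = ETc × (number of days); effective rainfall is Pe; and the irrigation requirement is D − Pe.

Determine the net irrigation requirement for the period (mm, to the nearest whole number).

40 mm

Tmean = (35.7 + 22.1)/2 = 28.90 °C
ET₀ = 0.0023 × 9.24 × (28.90 + 17.8) × √13.6 = 0.0023 × 9.24 × 46.70 × 3.6878 = 3.6600 mm/d
ETc = Kc × ET₀ = 1.15 × 3.6600 = 4.2090 mm/d
Crop demand D = ETc × 10 d = 4.2090 × 10 = 42.090 mm
D − Pe = 42.090 − 1.8 = 40.290 mm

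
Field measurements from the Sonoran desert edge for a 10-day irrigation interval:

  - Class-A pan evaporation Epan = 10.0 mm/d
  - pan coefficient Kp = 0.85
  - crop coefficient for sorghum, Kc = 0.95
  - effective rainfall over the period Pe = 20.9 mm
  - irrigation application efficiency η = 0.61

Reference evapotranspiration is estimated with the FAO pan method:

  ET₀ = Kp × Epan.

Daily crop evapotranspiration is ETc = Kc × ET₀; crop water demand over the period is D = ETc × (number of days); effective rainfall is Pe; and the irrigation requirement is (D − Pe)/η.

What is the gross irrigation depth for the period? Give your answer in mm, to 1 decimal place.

98.1 mm

ET₀ = 0.85 × 10.0 = 8.5000 mm/d
ETc = Kc × ET₀ = 0.95 × 8.5000 = 8.0750 mm/d
Crop demand D = ETc × 10 d = 8.0750 × 10 = 80.750 mm
D − Pe = 80.750 − 20.9 = 59.850 mm
Gross irrigation = 59.850 / 0.61 = 98.115 mm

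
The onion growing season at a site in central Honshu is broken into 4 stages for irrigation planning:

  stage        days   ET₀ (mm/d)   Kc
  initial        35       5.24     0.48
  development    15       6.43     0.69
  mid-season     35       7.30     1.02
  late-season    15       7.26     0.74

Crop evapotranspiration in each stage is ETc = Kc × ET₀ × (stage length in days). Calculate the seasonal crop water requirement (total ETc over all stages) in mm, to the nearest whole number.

initial: 0.48 × 5.24 × 35 = 88.03 mm
development: 0.69 × 6.43 × 15 = 66.55 mm
mid-season: 1.02 × 7.30 × 35 = 260.61 mm
late-season: 0.74 × 7.26 × 15 = 80.59 mm
Seasonal total = 495.78 mm

496 mm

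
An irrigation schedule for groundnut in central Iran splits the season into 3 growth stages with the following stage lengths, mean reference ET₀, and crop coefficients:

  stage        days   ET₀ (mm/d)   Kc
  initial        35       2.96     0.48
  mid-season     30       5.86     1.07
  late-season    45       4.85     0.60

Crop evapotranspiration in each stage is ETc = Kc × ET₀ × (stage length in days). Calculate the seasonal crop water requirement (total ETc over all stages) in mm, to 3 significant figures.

initial: 0.48 × 2.96 × 35 = 49.73 mm
mid-season: 1.07 × 5.86 × 30 = 188.11 mm
late-season: 0.60 × 4.85 × 45 = 130.95 mm
Seasonal total = 368.79 mm

369 mm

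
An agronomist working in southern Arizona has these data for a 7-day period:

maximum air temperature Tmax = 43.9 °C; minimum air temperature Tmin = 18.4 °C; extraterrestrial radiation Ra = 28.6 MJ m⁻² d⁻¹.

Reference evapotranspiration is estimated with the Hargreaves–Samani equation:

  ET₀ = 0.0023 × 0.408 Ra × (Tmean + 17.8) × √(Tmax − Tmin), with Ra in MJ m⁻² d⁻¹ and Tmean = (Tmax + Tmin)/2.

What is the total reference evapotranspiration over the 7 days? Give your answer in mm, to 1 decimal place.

46.4 mm

Tmean = (43.9 + 18.4)/2 = 31.15 °C
0.408 Ra = 0.408 × 28.6 = 11.6688 mm/d equivalent
ET₀ = 0.0023 × 11.6688 × (31.15 + 17.8) × √25.5 = 0.0023 × 11.6688 × 48.95 × 5.0498 = 6.6341 mm/d
Over 7 days: 6.6341 × 7 = 46.439 mm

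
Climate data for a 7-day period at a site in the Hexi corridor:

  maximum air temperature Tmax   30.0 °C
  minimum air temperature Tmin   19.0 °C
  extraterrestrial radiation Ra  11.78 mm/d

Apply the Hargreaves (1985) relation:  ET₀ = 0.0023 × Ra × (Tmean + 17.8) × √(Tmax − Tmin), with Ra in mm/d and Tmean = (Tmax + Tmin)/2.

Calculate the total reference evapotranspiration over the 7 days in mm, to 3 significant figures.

26.6 mm

Tmean = (30.0 + 19.0)/2 = 24.50 °C
ET₀ = 0.0023 × 11.78 × (24.50 + 17.8) × √11.0 = 0.0023 × 11.78 × 42.30 × 3.3166 = 3.8011 mm/d
Over 7 days: 3.8011 × 7 = 26.608 mm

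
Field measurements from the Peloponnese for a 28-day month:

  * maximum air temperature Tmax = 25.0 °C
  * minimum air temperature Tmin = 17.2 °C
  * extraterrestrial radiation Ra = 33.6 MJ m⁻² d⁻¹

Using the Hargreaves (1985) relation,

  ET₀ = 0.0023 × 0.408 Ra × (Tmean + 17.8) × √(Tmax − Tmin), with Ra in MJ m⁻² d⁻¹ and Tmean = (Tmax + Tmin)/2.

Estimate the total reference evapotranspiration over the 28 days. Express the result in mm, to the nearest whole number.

Tmean = (25.0 + 17.2)/2 = 21.10 °C
0.408 Ra = 0.408 × 33.6 = 13.7088 mm/d equivalent
ET₀ = 0.0023 × 13.7088 × (21.10 + 17.8) × √7.8 = 0.0023 × 13.7088 × 38.90 × 2.7928 = 3.4254 mm/d
Over 28 days: 3.4254 × 28 = 95.911 mm

96 mm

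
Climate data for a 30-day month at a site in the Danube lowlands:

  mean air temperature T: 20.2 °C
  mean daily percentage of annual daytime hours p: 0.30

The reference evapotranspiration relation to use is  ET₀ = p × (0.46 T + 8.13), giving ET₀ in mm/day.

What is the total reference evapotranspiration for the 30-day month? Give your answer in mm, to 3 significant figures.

ET₀ = 0.30 × (0.46 × 20.2 + 8.13) = 0.30 × 17.422 = 5.2266 mm/d
Monthly total = 5.2266 × 30 = 156.798 mm

157 mm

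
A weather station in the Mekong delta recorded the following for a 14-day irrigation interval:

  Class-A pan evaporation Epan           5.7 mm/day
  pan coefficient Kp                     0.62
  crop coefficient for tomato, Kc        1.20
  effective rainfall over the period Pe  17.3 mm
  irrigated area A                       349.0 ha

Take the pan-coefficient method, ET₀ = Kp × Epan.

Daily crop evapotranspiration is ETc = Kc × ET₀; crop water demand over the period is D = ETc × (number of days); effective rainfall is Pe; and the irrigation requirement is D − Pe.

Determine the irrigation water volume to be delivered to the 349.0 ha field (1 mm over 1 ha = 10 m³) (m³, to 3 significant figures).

ET₀ = 0.62 × 5.7 = 3.5340 mm/d
ETc = Kc × ET₀ = 1.20 × 3.5340 = 4.2408 mm/d
Crop demand D = ETc × 14 d = 4.2408 × 14 = 59.371 mm
D − Pe = 59.371 − 17.3 = 42.071 mm
Volume = 42.071 mm × 349.0 ha × 10 = 146827.8 m³

147000 m³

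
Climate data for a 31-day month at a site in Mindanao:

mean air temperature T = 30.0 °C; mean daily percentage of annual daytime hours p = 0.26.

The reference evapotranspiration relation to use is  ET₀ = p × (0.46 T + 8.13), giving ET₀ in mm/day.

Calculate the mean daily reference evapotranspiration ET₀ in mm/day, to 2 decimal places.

ET₀ = 0.26 × (0.46 × 30.0 + 8.13) = 0.26 × 21.930 = 5.7018 mm/d

5.70 mm/day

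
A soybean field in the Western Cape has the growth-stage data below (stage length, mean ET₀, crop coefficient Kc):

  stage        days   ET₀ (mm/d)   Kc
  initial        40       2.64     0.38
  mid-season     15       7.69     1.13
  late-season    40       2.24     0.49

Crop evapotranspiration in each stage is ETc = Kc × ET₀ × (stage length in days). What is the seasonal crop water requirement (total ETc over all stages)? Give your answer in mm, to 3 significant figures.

214 mm

initial: 0.38 × 2.64 × 40 = 40.13 mm
mid-season: 1.13 × 7.69 × 15 = 130.35 mm
late-season: 0.49 × 2.24 × 40 = 43.90 mm
Seasonal total = 214.38 mm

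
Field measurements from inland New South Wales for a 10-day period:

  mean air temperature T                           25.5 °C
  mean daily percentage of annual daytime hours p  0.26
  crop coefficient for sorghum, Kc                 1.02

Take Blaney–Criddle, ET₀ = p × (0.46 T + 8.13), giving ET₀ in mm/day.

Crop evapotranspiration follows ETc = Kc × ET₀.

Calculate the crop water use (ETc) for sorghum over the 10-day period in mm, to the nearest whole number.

ET₀ = 0.26 × (0.46 × 25.5 + 8.13) = 0.26 × 19.860 = 5.1636 mm/d
ETc = Kc × ET₀ = 1.02 × 5.1636 = 5.2669 mm/d
Over 10 days: 5.2669 × 10 = 52.669 mm

53 mm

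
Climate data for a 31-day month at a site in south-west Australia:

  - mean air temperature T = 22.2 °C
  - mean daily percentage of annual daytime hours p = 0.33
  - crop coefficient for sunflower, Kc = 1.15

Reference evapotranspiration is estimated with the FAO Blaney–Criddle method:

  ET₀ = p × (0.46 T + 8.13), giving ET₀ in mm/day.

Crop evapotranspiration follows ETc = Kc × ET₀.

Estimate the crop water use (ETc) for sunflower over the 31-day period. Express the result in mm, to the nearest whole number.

216 mm

ET₀ = 0.33 × (0.46 × 22.2 + 8.13) = 0.33 × 18.342 = 6.0529 mm/d
ETc = Kc × ET₀ = 1.15 × 6.0529 = 6.9608 mm/d
Over 31 days: 6.9608 × 31 = 215.785 mm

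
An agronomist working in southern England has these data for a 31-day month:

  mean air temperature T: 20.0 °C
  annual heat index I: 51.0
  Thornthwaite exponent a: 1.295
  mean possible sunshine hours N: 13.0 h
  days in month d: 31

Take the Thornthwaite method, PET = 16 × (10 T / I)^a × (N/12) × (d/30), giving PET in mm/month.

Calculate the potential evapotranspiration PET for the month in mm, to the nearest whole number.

10T/I = 10 × 20.0 / 51.0 = 3.9216
(10T/I)^a = 3.9216^1.295 = 5.8686
Uncorrected PET = 16 × 5.8686 = 93.898 mm
Correction = (N/12)(d/30) = (13.0/12)(31/30) = 1.1194
PET = 93.898 × 1.1194 = 105.109 mm/month

105 mm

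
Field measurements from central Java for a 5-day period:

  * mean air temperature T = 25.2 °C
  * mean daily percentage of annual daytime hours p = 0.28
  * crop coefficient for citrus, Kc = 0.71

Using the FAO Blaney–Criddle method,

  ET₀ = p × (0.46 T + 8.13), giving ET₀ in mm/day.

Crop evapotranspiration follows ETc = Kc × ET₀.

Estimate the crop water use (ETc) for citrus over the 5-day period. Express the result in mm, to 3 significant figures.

ET₀ = 0.28 × (0.46 × 25.2 + 8.13) = 0.28 × 19.722 = 5.5222 mm/d
ETc = Kc × ET₀ = 0.71 × 5.5222 = 3.9208 mm/d
Over 5 days: 3.9208 × 5 = 19.604 mm

19.6 mm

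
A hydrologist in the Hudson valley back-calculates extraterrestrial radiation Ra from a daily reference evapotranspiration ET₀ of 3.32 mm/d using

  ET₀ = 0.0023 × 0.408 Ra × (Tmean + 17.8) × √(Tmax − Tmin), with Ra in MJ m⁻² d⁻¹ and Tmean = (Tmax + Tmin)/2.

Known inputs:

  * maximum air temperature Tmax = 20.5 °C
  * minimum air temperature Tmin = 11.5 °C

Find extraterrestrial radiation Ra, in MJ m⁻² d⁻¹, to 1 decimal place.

Tmean = (20.5+11.5)/2 = 16.00 °C; ΔT = 9.0
Ra = ET₀ / [0.0023 × 0.408 × (Tmean+17.8) × √ΔT]
   = 3.32 / (0.0023 × 0.408 × 33.80 × 3.0000) = 34.891 MJ m⁻² d⁻¹

34.9 MJ m⁻² d⁻¹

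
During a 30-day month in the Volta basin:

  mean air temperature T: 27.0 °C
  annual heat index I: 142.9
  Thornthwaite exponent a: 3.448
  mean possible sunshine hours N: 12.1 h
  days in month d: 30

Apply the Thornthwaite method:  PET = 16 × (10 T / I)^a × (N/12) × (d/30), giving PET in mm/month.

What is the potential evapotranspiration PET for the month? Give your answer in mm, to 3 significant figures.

145 mm

10T/I = 10 × 27.0 / 142.9 = 1.8894
(10T/I)^a = 1.8894^3.448 = 8.9694
Uncorrected PET = 16 × 8.9694 = 143.510 mm
Correction = (N/12)(d/30) = (12.1/12)(30/30) = 1.0083
PET = 143.510 × 1.0083 = 144.701 mm/month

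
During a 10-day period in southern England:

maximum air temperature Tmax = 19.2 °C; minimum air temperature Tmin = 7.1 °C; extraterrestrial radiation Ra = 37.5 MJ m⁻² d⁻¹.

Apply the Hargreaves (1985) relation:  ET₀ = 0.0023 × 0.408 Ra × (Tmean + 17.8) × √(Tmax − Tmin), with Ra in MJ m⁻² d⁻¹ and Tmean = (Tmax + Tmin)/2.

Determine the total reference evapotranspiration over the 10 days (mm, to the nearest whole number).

38 mm

Tmean = (19.2 + 7.1)/2 = 13.15 °C
0.408 Ra = 0.408 × 37.5 = 15.3000 mm/d equivalent
ET₀ = 0.0023 × 15.3000 × (13.15 + 17.8) × √12.1 = 0.0023 × 15.3000 × 30.95 × 3.4785 = 3.7885 mm/d
Over 10 days: 3.7885 × 10 = 37.885 mm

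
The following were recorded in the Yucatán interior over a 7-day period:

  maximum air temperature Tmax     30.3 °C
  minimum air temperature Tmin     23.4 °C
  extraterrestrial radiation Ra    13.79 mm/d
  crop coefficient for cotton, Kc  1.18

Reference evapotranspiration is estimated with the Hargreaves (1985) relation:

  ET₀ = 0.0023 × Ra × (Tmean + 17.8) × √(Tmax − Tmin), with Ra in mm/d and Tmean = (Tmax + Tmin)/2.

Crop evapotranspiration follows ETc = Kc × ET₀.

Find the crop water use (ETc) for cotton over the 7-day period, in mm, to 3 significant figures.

Tmean = (30.3 + 23.4)/2 = 26.85 °C
ET₀ = 0.0023 × 13.79 × (26.85 + 17.8) × √6.9 = 0.0023 × 13.79 × 44.65 × 2.6268 = 3.7200 mm/d
ETc = Kc × ET₀ = 1.18 × 3.7200 = 4.3896 mm/d
Over 7 days: 4.3896 × 7 = 30.727 mm

30.7 mm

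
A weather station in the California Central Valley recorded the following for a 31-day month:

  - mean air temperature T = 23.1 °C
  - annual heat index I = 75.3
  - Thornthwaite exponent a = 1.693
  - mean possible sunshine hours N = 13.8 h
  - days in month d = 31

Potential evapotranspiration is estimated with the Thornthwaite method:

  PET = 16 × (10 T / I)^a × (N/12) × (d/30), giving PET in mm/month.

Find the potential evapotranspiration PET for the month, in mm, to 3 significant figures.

10T/I = 10 × 23.1 / 75.3 = 3.0677
(10T/I)^a = 3.0677^1.693 = 6.6707
Uncorrected PET = 16 × 6.6707 = 106.731 mm
Correction = (N/12)(d/30) = (13.8/12)(31/30) = 1.1883
PET = 106.731 × 1.1883 = 126.828 mm/month

127 mm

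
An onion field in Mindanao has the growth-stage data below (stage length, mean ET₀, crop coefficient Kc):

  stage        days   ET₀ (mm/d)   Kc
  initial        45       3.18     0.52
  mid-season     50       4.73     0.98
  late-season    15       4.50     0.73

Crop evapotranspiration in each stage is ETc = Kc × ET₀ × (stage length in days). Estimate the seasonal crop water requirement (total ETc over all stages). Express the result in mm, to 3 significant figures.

initial: 0.52 × 3.18 × 45 = 74.41 mm
mid-season: 0.98 × 4.73 × 50 = 231.77 mm
late-season: 0.73 × 4.50 × 15 = 49.28 mm
Seasonal total = 355.46 mm

355 mm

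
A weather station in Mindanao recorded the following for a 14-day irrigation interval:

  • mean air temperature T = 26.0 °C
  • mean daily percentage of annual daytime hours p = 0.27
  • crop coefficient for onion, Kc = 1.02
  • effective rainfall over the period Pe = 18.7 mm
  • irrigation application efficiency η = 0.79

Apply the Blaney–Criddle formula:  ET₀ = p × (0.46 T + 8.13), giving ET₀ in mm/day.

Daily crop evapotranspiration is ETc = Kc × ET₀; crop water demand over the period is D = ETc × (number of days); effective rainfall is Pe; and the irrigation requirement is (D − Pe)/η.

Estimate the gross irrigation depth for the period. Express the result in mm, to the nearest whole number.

ET₀ = 0.27 × (0.46 × 26.0 + 8.13) = 0.27 × 20.090 = 5.4243 mm/d
ETc = Kc × ET₀ = 1.02 × 5.4243 = 5.5328 mm/d
Crop demand D = ETc × 14 d = 5.5328 × 14 = 77.459 mm
D − Pe = 77.459 − 18.7 = 58.759 mm
Gross irrigation = 58.759 / 0.79 = 74.378 mm

74 mm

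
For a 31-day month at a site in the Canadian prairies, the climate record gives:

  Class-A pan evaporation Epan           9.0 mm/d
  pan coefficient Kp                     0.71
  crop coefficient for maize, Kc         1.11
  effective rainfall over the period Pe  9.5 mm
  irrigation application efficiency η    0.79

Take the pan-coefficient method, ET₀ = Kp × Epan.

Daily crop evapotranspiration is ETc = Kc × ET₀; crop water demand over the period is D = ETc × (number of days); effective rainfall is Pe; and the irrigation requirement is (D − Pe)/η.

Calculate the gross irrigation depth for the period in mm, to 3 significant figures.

266 mm

ET₀ = 0.71 × 9.0 = 6.3900 mm/d
ETc = Kc × ET₀ = 1.11 × 6.3900 = 7.0929 mm/d
Crop demand D = ETc × 31 d = 7.0929 × 31 = 219.880 mm
D − Pe = 219.880 − 9.5 = 210.380 mm
Gross irrigation = 210.380 / 0.79 = 266.304 mm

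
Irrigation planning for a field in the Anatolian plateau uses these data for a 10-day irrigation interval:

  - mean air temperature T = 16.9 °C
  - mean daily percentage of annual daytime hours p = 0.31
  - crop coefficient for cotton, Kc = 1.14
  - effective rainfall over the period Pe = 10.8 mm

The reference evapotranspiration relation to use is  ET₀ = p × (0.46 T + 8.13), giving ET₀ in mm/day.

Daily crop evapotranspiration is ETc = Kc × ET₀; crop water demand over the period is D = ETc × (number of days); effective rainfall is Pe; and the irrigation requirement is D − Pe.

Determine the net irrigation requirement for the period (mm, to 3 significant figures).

ET₀ = 0.31 × (0.46 × 16.9 + 8.13) = 0.31 × 15.904 = 4.9302 mm/d
ETc = Kc × ET₀ = 1.14 × 4.9302 = 5.6204 mm/d
Crop demand D = ETc × 10 d = 5.6204 × 10 = 56.204 mm
D − Pe = 56.204 − 10.8 = 45.404 mm

45.4 mm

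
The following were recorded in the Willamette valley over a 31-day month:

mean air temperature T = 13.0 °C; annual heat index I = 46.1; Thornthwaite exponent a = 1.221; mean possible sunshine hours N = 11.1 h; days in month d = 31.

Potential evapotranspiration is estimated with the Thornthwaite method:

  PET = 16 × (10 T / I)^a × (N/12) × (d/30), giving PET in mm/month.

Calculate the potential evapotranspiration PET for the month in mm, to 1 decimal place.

54.2 mm

10T/I = 10 × 13.0 / 46.1 = 2.8200
(10T/I)^a = 2.8200^1.221 = 3.5461
Uncorrected PET = 16 × 3.5461 = 56.738 mm
Correction = (N/12)(d/30) = (11.1/12)(31/30) = 0.9558
PET = 56.738 × 0.9558 = 54.230 mm/month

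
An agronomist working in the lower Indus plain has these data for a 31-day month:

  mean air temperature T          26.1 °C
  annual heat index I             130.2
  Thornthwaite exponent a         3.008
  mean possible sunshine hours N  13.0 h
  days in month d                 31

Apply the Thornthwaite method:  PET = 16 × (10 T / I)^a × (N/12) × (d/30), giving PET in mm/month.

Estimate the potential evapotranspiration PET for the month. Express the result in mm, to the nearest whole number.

10T/I = 10 × 26.1 / 130.2 = 2.0046
(10T/I)^a = 2.0046^3.008 = 8.1003
Uncorrected PET = 16 × 8.1003 = 129.605 mm
Correction = (N/12)(d/30) = (13.0/12)(31/30) = 1.1194
PET = 129.605 × 1.1194 = 145.080 mm/month

145 mm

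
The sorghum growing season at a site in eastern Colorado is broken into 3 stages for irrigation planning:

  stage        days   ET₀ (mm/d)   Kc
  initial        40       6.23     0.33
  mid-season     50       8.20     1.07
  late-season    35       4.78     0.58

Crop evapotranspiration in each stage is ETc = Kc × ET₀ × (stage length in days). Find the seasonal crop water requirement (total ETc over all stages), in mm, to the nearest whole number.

initial: 0.33 × 6.23 × 40 = 82.24 mm
mid-season: 1.07 × 8.20 × 50 = 438.70 mm
late-season: 0.58 × 4.78 × 35 = 97.03 mm
Seasonal total = 617.97 mm

618 mm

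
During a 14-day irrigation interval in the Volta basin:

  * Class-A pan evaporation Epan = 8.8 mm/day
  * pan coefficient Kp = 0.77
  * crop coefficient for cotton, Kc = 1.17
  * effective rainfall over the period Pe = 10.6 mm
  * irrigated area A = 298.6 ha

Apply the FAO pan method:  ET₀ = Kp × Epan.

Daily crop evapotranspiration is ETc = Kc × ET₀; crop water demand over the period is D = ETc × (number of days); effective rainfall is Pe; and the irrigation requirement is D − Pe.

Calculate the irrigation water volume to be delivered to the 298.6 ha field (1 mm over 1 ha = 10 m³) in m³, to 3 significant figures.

ET₀ = 0.77 × 8.8 = 6.7760 mm/d
ETc = Kc × ET₀ = 1.17 × 6.7760 = 7.9279 mm/d
Crop demand D = ETc × 14 d = 7.9279 × 14 = 110.991 mm
D − Pe = 110.991 − 10.6 = 100.391 mm
Volume = 100.391 mm × 298.6 ha × 10 = 299767.5 m³

300000 m³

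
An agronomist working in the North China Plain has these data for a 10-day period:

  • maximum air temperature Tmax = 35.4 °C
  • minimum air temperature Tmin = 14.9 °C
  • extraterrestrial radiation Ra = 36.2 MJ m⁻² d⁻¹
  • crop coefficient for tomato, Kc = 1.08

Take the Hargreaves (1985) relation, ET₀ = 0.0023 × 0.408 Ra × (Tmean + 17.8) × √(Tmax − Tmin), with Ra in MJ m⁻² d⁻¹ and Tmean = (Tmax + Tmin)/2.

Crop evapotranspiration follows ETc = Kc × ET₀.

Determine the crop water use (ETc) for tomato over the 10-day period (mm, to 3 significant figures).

71.3 mm

Tmean = (35.4 + 14.9)/2 = 25.15 °C
0.408 Ra = 0.408 × 36.2 = 14.7696 mm/d equivalent
ET₀ = 0.0023 × 14.7696 × (25.15 + 17.8) × √20.5 = 0.0023 × 14.7696 × 42.95 × 4.5277 = 6.6060 mm/d
ETc = Kc × ET₀ = 1.08 × 6.6060 = 7.1345 mm/d
Over 10 days: 7.1345 × 10 = 71.345 mm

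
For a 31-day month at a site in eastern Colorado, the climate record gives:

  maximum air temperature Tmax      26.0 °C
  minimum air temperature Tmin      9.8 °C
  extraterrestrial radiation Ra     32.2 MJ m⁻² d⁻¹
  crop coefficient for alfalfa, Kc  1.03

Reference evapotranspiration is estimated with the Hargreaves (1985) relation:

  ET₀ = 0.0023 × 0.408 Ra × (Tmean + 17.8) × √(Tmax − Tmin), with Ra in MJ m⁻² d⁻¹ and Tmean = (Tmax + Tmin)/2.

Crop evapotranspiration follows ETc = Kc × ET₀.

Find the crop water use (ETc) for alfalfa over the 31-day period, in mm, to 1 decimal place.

Tmean = (26.0 + 9.8)/2 = 17.90 °C
0.408 Ra = 0.408 × 32.2 = 13.1376 mm/d equivalent
ET₀ = 0.0023 × 13.1376 × (17.90 + 17.8) × √16.2 = 0.0023 × 13.1376 × 35.70 × 4.0249 = 4.3418 mm/d
ETc = Kc × ET₀ = 1.03 × 4.3418 = 4.4721 mm/d
Over 31 days: 4.4721 × 31 = 138.635 mm

138.6 mm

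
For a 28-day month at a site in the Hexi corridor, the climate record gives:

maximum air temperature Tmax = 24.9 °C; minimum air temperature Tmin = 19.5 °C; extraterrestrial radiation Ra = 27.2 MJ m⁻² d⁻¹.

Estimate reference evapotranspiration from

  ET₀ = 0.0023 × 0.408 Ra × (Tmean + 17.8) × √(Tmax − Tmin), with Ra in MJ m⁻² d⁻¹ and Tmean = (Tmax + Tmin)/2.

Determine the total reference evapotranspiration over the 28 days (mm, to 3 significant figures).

66.4 mm

Tmean = (24.9 + 19.5)/2 = 22.20 °C
0.408 Ra = 0.408 × 27.2 = 11.0976 mm/d equivalent
ET₀ = 0.0023 × 11.0976 × (22.20 + 17.8) × √5.4 = 0.0023 × 11.0976 × 40.00 × 2.3238 = 2.3726 mm/d
Over 28 days: 2.3726 × 28 = 66.433 mm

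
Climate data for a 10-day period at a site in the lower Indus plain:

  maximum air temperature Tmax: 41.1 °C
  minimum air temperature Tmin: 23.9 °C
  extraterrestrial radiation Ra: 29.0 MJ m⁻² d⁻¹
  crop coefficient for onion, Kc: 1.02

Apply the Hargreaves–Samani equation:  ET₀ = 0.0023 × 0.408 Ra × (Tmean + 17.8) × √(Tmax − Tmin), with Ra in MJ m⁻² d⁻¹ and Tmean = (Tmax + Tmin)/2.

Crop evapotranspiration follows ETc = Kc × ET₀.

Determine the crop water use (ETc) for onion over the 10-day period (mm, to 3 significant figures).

57.9 mm

Tmean = (41.1 + 23.9)/2 = 32.50 °C
0.408 Ra = 0.408 × 29.0 = 11.8320 mm/d equivalent
ET₀ = 0.0023 × 11.8320 × (32.50 + 17.8) × √17.2 = 0.0023 × 11.8320 × 50.30 × 4.1473 = 5.6770 mm/d
ETc = Kc × ET₀ = 1.02 × 5.6770 = 5.7905 mm/d
Over 10 days: 5.7905 × 10 = 57.905 mm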